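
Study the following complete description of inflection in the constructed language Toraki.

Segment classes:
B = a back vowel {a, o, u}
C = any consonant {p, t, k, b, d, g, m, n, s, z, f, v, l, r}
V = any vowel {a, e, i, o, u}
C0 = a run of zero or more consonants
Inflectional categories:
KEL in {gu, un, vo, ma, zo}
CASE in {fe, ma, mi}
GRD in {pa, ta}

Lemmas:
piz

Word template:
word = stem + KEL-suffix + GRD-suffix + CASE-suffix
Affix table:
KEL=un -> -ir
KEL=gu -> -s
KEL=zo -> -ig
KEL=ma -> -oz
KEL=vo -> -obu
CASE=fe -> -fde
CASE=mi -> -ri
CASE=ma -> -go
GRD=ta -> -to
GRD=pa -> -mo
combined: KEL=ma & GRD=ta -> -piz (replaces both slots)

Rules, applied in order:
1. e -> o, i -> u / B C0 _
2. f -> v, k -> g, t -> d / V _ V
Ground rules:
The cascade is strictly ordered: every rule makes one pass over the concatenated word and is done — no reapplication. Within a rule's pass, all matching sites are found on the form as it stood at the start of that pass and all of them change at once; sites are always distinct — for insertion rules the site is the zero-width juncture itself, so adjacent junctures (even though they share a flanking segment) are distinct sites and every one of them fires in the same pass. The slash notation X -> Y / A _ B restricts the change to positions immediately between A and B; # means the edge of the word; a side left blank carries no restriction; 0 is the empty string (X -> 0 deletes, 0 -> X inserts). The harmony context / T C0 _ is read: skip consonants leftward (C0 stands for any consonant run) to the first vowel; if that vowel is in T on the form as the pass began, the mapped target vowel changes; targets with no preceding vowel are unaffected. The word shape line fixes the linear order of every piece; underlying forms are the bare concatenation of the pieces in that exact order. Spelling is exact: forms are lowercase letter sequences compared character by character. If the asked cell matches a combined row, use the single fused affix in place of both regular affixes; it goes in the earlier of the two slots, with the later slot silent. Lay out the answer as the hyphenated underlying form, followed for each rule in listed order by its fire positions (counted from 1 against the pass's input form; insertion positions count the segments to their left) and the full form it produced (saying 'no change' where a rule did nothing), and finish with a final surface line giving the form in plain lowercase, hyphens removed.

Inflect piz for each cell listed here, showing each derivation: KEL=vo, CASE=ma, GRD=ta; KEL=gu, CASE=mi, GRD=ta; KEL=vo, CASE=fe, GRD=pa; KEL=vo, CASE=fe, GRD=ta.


cell KEL=vo, CASE=ma, GRD=ta:
underlying: piz-obu-to-go
1. e -> o, i -> u / B C0 _: no change
2. f -> v, k -> g, t -> d / V _ V: fires at position(s) 7: pizobudogo
surface: pizobudogo

cell KEL=gu, CASE=mi, GRD=ta:
underlying: piz-s-to-ri
1. e -> o, i -> u / B C0 _: fires at position(s) 8: pizstoru
2. f -> v, k -> g, t -> d / V _ V: no change
surface: pizstoru

cell KEL=vo, CASE=fe, GRD=pa:
underlying: piz-obu-mo-fde
1. e -> o, i -> u / B C0 _: fires at position(s) 11: pizobumofdo
2. f -> v, k -> g, t -> d / V _ V: no change
surface: pizobumofdo

cell KEL=vo, CASE=fe, GRD=ta:
underlying: piz-obu-to-fde
1. e -> o, i -> u / B C0 _: fires at position(s) 11: pizobutofdo
2. f -> v, k -> g, t -> d / V _ V: fires at position(s) 7: pizobudofdo
surface: pizobudofdo


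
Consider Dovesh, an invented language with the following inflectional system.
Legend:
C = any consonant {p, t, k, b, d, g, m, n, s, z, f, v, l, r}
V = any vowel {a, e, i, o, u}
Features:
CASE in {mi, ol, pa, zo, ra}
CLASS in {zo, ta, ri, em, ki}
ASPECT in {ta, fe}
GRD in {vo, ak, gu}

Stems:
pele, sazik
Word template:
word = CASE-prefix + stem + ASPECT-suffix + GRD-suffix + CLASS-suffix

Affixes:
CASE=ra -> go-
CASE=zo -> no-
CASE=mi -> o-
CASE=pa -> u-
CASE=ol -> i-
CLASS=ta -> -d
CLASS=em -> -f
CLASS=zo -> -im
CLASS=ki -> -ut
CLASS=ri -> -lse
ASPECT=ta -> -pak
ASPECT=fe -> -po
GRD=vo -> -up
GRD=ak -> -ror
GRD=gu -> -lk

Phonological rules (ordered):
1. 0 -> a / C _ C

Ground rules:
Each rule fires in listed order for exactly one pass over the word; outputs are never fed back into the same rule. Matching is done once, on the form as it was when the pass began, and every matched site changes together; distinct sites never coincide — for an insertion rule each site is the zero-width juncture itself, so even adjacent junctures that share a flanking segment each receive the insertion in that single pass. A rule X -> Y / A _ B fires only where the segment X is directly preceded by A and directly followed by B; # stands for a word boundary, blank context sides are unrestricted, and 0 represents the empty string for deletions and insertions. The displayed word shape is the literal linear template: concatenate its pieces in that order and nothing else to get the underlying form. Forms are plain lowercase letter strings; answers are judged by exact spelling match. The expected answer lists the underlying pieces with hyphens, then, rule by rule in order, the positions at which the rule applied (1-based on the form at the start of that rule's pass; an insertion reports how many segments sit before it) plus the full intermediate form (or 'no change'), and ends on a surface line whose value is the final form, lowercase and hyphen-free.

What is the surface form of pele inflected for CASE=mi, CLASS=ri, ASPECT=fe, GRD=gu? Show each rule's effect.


underlying: o-pele-po-lk-lse
1. 0 -> a / C _ C: inserts after position(s) 8, 9, 10: opelepolakalase
surface: opelepolakalase


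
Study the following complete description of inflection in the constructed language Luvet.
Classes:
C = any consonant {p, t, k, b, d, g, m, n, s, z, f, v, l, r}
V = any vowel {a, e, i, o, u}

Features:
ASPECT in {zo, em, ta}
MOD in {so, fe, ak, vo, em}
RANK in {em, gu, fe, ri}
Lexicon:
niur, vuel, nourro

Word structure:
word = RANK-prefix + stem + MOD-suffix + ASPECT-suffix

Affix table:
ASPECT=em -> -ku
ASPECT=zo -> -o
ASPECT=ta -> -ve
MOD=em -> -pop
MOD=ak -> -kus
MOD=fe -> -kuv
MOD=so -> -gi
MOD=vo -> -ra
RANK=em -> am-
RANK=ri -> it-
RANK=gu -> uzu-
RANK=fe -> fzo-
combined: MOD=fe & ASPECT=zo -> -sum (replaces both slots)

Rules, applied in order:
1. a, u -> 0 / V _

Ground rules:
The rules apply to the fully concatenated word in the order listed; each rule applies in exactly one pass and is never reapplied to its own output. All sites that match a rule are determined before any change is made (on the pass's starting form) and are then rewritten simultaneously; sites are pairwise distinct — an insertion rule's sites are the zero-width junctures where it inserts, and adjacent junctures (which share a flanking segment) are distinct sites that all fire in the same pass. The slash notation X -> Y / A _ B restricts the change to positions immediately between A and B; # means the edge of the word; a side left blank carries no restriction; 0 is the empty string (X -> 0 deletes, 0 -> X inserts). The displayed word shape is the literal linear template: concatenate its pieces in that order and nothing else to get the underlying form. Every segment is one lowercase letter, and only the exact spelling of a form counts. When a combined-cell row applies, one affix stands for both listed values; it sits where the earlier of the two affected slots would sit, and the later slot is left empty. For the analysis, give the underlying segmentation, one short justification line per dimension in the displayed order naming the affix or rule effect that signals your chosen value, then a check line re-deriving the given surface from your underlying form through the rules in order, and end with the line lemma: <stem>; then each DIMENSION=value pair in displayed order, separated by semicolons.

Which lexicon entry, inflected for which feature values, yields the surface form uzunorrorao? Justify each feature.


underlying: uzu-nourro-ra-o
ASPECT=zo - signalled by the affix -o
MOD=vo - signalled by the affix -ra
RANK=gu - signalled by the affix uzu-
check: uzunourrorao -> uzunorrorao
lemma: nourro; ASPECT=zo; MOD=vo; RANK=gu


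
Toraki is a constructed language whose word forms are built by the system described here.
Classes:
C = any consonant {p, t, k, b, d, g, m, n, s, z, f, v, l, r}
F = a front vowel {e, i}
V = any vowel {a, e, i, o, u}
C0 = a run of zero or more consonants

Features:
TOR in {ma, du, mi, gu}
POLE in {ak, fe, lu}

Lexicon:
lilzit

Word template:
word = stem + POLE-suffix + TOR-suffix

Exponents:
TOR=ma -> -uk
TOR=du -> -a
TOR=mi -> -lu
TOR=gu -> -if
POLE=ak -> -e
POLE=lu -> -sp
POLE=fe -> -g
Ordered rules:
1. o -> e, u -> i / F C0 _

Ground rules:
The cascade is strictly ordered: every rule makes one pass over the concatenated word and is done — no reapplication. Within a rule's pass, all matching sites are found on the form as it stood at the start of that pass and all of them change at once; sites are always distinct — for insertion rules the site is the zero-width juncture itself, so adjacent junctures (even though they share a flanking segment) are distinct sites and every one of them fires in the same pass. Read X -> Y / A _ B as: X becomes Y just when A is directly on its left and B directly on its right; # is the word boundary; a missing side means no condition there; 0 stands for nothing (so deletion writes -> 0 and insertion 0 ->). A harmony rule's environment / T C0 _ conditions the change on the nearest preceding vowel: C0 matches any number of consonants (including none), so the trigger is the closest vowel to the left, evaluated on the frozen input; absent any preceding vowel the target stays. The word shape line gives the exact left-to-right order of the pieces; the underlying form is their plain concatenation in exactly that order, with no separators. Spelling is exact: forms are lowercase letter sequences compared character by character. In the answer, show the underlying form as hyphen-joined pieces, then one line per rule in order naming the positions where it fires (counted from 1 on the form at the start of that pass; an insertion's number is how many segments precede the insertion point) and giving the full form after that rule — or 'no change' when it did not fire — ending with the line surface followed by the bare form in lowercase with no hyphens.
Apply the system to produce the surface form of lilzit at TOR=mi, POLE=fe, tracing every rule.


underlying: lilzit-g-lu
1. o -> e, u -> i / F C0 _: fires at position(s) 9: lilzitgli
surface: lilzitgli


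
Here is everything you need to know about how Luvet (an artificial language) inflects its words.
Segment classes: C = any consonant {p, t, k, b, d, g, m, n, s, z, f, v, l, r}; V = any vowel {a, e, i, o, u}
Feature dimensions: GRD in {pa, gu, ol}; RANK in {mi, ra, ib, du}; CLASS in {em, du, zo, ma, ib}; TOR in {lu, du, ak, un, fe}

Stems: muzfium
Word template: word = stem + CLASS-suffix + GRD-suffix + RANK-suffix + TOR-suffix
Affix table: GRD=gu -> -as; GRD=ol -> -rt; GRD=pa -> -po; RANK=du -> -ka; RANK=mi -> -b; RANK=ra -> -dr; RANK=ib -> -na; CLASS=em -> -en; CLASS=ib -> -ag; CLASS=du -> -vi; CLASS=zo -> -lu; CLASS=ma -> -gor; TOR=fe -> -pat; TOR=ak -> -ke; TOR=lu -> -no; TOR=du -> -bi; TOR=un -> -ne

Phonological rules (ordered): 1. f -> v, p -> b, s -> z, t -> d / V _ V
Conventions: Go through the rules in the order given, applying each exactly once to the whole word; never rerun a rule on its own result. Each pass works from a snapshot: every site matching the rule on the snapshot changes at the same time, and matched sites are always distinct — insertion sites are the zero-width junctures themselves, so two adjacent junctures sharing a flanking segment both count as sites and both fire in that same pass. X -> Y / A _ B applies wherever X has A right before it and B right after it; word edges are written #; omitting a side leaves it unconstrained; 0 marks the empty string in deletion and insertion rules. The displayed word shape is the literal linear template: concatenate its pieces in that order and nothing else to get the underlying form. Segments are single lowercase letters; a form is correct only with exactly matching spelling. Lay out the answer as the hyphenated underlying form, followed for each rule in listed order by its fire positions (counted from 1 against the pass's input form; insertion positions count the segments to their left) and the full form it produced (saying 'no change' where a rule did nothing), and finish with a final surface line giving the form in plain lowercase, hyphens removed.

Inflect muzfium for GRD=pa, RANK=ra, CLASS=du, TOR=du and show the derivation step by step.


underlying: muzfium-vi-po-dr-bi
1. f -> v, p -> b, s -> z, t -> d / V _ V: fires at position(s) 10: muzfiumvibodrbi
surface: muzfiumvibodrbi


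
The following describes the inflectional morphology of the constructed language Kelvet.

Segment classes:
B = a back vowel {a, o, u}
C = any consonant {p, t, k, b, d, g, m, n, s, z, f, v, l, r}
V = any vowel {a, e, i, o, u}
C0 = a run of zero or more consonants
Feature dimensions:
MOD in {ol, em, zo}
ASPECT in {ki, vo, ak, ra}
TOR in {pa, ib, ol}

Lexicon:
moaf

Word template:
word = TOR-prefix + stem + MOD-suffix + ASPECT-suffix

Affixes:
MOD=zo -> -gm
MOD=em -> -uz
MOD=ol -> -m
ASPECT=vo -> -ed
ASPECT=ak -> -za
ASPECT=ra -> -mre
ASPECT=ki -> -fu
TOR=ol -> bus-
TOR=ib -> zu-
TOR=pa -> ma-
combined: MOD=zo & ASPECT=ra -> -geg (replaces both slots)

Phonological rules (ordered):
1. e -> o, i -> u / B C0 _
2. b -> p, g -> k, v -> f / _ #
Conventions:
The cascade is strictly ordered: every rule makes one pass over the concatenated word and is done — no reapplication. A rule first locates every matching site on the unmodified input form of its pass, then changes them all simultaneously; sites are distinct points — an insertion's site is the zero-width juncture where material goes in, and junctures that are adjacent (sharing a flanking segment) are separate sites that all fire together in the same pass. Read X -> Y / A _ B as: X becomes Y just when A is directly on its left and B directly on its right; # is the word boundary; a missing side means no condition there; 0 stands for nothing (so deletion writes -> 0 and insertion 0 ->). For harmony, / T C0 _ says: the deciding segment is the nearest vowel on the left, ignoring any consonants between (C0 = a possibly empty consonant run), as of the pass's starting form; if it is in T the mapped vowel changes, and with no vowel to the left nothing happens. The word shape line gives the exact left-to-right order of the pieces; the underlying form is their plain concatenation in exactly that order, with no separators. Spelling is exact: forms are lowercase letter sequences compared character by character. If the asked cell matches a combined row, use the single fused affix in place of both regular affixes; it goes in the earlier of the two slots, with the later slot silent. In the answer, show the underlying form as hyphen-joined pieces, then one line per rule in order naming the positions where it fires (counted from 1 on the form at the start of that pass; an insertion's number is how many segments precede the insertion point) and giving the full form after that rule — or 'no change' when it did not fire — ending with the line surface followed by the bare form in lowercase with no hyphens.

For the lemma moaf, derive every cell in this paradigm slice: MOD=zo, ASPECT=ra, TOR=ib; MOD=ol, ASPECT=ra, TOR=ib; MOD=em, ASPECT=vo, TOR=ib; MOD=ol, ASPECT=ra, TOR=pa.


cell MOD=zo, ASPECT=ra, TOR=ib:
underlying: zu-moaf-geg
1. e -> o, i -> u / B C0 _: fires at position(s) 8: zumoafgog
2. b -> p, g -> k, v -> f / _ #: fires at position(s) 9: zumoafgok
surface: zumoafgok

cell MOD=ol, ASPECT=ra, TOR=ib:
underlying: zu-moaf-m-mre
1. e -> o, i -> u / B C0 _: fires at position(s) 10: zumoafmmro
2. b -> p, g -> k, v -> f / _ #: no change
surface: zumoafmmro

cell MOD=em, ASPECT=vo, TOR=ib:
underlying: zu-moaf-uz-ed
1. e -> o, i -> u / B C0 _: fires at position(s) 9: zumoafuzod
2. b -> p, g -> k, v -> f / _ #: no change
surface: zumoafuzod

cell MOD=ol, ASPECT=ra, TOR=pa:
underlying: ma-moaf-m-mre
1. e -> o, i -> u / B C0 _: fires at position(s) 10: mamoafmmro
2. b -> p, g -> k, v -> f / _ #: no change
surface: mamoafmmro


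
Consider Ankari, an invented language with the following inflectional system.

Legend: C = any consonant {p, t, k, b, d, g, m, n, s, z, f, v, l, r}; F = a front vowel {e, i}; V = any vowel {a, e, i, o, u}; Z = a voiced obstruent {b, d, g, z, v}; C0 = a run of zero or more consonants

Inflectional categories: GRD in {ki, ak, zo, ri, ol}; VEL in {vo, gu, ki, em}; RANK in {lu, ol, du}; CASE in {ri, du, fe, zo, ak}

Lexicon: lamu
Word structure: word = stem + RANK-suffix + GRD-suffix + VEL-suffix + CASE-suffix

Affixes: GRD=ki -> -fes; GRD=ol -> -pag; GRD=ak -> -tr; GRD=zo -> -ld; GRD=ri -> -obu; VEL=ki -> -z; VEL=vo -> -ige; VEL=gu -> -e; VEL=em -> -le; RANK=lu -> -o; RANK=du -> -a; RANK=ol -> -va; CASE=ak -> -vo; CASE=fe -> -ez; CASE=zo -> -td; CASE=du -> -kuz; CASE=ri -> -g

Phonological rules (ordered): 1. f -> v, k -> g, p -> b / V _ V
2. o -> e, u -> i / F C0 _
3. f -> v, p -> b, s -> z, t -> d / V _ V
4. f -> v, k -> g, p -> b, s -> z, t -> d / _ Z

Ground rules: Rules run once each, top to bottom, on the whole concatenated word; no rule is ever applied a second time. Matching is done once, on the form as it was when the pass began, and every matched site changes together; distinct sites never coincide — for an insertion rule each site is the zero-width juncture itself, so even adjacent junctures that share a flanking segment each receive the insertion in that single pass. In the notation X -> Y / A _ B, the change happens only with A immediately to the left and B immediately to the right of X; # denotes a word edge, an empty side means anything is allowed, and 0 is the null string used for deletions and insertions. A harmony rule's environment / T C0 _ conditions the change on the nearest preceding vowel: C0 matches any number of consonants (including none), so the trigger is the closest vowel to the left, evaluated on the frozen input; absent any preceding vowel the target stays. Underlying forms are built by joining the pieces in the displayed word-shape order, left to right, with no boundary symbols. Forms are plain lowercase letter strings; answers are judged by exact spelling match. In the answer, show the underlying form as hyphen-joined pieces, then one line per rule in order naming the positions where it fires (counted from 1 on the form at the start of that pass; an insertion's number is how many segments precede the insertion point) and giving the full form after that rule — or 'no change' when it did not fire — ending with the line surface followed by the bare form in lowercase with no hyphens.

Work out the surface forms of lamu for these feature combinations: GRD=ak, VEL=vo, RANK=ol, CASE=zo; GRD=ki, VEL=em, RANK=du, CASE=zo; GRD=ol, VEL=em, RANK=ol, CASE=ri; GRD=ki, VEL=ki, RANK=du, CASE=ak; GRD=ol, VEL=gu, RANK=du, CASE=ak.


cell GRD=ak, VEL=vo, RANK=ol, CASE=zo:
underlying: lamu-va-tr-ige-td
1. f -> v, k -> g, p -> b / V _ V: no change
2. o -> e, u -> i / F C0 _: no change
3. f -> v, p -> b, s -> z, t -> d / V _ V: no change
4. f -> v, k -> g, p -> b, s -> z, t -> d / _ Z: fires at position(s) 12: lamuvatrigedd
surface: lamuvatrigedd

cell GRD=ki, VEL=em, RANK=du, CASE=zo:
underlying: lamu-a-fes-le-td
1. f -> v, k -> g, p -> b / V _ V: fires at position(s) 6: lamuavesletd
2. o -> e, u -> i / F C0 _: no change
3. f -> v, p -> b, s -> z, t -> d / V _ V: no change
4. f -> v, k -> g, p -> b, s -> z, t -> d / _ Z: fires at position(s) 11: lamuavesledd
surface: lamuavesledd

cell GRD=ol, VEL=em, RANK=ol, CASE=ri:
underlying: lamu-va-pag-le-g
1. f -> v, k -> g, p -> b / V _ V: fires at position(s) 7: lamuvabagleg
2. o -> e, u -> i / F C0 _: no change
3. f -> v, p -> b, s -> z, t -> d / V _ V: no change
4. f -> v, k -> g, p -> b, s -> z, t -> d / _ Z: no change
surface: lamuvabagleg

cell GRD=ki, VEL=ki, RANK=du, CASE=ak:
underlying: lamu-a-fes-z-vo
1. f -> v, k -> g, p -> b / V _ V: fires at position(s) 6: lamuaveszvo
2. o -> e, u -> i / F C0 _: fires at position(s) 11: lamuaveszve
3. f -> v, p -> b, s -> z, t -> d / V _ V: no change
4. f -> v, k -> g, p -> b, s -> z, t -> d / _ Z: fires at position(s) 8: lamuavezzve
surface: lamuavezzve

cell GRD=ol, VEL=gu, RANK=du, CASE=ak:
underlying: lamu-a-pag-e-vo
1. f -> v, k -> g, p -> b / V _ V: fires at position(s) 6: lamuabagevo
2. o -> e, u -> i / F C0 _: fires at position(s) 11: lamuabageve
3. f -> v, p -> b, s -> z, t -> d / V _ V: no change
4. f -> v, k -> g, p -> b, s -> z, t -> d / _ Z: no change
surface: lamuabageve


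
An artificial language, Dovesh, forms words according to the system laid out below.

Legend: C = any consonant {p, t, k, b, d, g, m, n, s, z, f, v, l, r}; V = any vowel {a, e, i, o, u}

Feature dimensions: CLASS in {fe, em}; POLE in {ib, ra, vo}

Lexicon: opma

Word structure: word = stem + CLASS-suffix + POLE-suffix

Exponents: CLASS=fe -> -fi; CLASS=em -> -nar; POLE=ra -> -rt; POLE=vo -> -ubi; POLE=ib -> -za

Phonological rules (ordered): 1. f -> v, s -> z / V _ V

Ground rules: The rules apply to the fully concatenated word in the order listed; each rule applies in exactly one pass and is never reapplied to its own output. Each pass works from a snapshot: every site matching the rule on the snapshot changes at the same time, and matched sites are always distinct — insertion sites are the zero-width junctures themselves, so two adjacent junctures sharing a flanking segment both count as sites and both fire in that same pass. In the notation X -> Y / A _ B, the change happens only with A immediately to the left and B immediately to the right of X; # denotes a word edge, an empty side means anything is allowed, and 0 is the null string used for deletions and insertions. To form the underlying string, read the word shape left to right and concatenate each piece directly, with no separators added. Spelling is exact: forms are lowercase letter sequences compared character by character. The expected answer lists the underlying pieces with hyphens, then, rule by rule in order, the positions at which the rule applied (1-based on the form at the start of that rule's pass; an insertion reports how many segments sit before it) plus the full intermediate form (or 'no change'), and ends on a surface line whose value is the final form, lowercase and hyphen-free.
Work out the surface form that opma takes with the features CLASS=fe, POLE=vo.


underlying: opma-fi-ubi
1. f -> v, s -> z / V _ V: fires at position(s) 5: opmaviubi
surface: opmaviubi


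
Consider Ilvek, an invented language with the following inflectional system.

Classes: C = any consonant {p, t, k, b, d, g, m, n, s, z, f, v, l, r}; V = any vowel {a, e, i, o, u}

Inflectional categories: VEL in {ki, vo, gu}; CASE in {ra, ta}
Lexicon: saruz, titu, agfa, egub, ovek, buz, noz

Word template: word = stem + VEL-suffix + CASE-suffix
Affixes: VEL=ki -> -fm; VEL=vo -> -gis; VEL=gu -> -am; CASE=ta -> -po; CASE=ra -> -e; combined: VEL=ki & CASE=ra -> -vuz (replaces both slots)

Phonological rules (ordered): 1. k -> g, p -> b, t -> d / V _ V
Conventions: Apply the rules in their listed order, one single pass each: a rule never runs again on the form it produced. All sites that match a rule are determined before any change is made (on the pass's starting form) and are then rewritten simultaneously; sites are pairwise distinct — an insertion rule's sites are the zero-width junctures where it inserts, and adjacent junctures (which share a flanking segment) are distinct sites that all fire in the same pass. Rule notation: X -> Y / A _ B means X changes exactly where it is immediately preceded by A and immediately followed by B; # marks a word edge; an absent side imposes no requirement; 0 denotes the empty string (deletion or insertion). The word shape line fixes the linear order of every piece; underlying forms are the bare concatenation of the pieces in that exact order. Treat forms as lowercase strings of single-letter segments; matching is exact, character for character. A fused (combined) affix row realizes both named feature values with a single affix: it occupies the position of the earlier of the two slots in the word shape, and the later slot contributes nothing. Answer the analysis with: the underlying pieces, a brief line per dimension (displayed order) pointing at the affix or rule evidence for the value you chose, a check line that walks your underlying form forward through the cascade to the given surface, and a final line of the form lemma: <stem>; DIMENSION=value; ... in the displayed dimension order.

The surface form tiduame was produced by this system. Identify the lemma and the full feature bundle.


underlying: titu-am-e
VEL=gu - signalled by the affix -am
CASE=ra - signalled by the affix -e
check: tituame -> tiduame
lemma: titu; VEL=gu; CASE=ra


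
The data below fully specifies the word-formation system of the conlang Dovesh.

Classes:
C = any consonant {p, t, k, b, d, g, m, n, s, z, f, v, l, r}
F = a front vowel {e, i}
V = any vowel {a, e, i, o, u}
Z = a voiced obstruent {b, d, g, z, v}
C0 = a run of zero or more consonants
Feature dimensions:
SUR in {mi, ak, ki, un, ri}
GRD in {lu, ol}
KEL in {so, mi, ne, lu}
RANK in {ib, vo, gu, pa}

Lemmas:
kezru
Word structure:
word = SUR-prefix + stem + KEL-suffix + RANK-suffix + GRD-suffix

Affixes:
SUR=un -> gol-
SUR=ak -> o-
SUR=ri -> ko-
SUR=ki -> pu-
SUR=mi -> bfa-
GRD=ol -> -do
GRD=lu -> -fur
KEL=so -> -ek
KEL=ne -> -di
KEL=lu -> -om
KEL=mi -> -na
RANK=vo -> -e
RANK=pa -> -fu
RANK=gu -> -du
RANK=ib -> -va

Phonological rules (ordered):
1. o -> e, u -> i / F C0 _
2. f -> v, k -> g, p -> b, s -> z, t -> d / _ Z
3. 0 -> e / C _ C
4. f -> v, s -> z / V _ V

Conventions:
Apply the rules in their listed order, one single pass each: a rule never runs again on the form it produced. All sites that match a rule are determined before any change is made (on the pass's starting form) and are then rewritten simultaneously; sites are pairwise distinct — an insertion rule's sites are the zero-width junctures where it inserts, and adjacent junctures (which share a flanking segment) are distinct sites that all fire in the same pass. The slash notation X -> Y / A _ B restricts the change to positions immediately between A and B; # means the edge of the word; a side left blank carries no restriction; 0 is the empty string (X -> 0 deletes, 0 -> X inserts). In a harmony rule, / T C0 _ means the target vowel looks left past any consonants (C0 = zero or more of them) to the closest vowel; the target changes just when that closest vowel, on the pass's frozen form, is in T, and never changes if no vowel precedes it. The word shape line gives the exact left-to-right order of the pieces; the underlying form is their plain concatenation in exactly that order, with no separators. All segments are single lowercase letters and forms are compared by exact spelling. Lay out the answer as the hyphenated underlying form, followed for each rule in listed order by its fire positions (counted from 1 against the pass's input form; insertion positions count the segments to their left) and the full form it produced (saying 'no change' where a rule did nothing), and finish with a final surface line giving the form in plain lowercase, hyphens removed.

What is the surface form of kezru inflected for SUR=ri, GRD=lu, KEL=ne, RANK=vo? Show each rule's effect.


underlying: ko-kezru-di-e-fur
1. o -> e, u -> i / F C0 _: fires at position(s) 7, 12: kokezridiefir
2. f -> v, k -> g, p -> b, s -> z, t -> d / _ Z: no change
3. 0 -> e / C _ C: inserts after position(s) 5: kokezeridiefir
4. f -> v, s -> z / V _ V: fires at position(s) 12: kokezeridievir
surface: kokezeridievir


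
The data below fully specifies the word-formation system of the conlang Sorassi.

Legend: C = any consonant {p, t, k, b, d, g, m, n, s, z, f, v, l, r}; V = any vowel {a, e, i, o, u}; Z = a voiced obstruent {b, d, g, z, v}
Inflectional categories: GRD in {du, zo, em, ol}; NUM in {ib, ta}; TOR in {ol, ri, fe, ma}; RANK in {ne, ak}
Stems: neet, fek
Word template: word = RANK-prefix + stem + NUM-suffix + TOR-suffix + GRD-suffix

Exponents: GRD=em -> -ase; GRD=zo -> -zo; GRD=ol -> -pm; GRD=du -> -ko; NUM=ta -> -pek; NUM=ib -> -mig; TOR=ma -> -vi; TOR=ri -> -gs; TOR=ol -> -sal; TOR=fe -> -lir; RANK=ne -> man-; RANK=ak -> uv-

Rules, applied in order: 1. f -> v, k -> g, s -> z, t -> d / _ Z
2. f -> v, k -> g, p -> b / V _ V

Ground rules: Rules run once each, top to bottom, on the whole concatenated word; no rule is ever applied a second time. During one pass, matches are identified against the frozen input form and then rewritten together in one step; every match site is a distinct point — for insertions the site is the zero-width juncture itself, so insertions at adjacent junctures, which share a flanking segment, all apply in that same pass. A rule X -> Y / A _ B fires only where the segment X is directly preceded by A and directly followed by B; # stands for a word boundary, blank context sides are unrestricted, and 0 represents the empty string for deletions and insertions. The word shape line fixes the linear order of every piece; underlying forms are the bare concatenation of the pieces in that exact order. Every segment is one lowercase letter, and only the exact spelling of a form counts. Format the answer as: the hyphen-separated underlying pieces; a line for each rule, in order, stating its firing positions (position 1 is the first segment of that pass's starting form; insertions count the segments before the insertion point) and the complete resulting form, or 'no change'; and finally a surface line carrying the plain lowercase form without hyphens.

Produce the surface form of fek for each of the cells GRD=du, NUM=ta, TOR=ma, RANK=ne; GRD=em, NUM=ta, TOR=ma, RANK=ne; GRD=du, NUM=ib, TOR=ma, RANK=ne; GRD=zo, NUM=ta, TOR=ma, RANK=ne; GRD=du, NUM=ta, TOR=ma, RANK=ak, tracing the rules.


cell GRD=du, NUM=ta, TOR=ma, RANK=ne:
underlying: man-fek-pek-vi-ko
1. f -> v, k -> g, s -> z, t -> d / _ Z: fires at position(s) 9: manfekpegviko
2. f -> v, k -> g, p -> b / V _ V: fires at position(s) 12: manfekpegvigo
surface: manfekpegvigo

cell GRD=em, NUM=ta, TOR=ma, RANK=ne:
underlying: man-fek-pek-vi-ase
1. f -> v, k -> g, s -> z, t -> d / _ Z: fires at position(s) 9: manfekpegviase
2. f -> v, k -> g, p -> b / V _ V: no change
surface: manfekpegviase

cell GRD=du, NUM=ib, TOR=ma, RANK=ne:
underlying: man-fek-mig-vi-ko
1. f -> v, k -> g, s -> z, t -> d / _ Z: no change
2. f -> v, k -> g, p -> b / V _ V: fires at position(s) 12: manfekmigvigo
surface: manfekmigvigo

cell GRD=zo, NUM=ta, TOR=ma, RANK=ne:
underlying: man-fek-pek-vi-zo
1. f -> v, k -> g, s -> z, t -> d / _ Z: fires at position(s) 9: manfekpegvizo
2. f -> v, k -> g, p -> b / V _ V: no change
surface: manfekpegvizo

cell GRD=du, NUM=ta, TOR=ma, RANK=ak:
underlying: uv-fek-pek-vi-ko
1. f -> v, k -> g, s -> z, t -> d / _ Z: fires at position(s) 8: uvfekpegviko
2. f -> v, k -> g, p -> b / V _ V: fires at position(s) 11: uvfekpegvigo
surface: uvfekpegvigo


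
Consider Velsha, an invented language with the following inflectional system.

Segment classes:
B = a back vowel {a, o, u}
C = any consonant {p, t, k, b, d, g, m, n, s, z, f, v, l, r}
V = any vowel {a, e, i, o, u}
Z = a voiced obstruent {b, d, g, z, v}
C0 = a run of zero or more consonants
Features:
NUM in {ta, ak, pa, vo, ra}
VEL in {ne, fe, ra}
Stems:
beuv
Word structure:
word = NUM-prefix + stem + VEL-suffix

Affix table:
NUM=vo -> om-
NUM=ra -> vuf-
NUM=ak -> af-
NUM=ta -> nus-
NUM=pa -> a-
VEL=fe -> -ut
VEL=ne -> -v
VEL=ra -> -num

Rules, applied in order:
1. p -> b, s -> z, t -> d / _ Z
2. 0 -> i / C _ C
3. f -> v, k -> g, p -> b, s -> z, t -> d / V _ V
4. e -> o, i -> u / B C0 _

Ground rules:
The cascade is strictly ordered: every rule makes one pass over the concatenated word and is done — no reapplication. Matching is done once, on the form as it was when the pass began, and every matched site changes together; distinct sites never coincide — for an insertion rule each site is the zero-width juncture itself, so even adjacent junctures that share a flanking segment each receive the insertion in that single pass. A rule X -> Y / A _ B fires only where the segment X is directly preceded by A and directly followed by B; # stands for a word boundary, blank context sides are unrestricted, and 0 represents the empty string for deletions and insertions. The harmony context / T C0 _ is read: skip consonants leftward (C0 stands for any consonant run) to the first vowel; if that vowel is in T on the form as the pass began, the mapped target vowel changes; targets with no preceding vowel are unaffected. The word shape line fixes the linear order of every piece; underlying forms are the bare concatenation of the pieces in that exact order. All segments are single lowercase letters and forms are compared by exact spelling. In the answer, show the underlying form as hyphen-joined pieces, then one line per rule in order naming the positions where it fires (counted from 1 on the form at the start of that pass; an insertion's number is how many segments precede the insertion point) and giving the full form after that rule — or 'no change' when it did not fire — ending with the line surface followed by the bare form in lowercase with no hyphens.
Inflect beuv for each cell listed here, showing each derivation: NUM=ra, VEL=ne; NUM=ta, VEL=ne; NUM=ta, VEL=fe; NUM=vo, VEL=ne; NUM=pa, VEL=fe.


cell NUM=ra, VEL=ne:
underlying: vuf-beuv-v
1. p -> b, s -> z, t -> d / _ Z: no change
2. 0 -> i / C _ C: inserts after position(s) 3, 7: vufibeuviv
3. f -> v, k -> g, p -> b, s -> z, t -> d / V _ V: fires at position(s) 3: vuvibeuviv
4. e -> o, i -> u / B C0 _: fires at position(s) 4, 9: vuvubeuvuv
surface: vuvubeuvuv

cell NUM=ta, VEL=ne:
underlying: nus-beuv-v
1. p -> b, s -> z, t -> d / _ Z: fires at position(s) 3: nuzbeuvv
2. 0 -> i / C _ C: inserts after position(s) 3, 7: nuzibeuviv
3. f -> v, k -> g, p -> b, s -> z, t -> d / V _ V: no change
4. e -> o, i -> u / B C0 _: fires at position(s) 4, 9: nuzubeuvuv
surface: nuzubeuvuv

cell NUM=ta, VEL=fe:
underlying: nus-beuv-ut
1. p -> b, s -> z, t -> d / _ Z: fires at position(s) 3: nuzbeuvut
2. 0 -> i / C _ C: inserts after position(s) 3: nuzibeuvut
3. f -> v, k -> g, p -> b, s -> z, t -> d / V _ V: no change
4. e -> o, i -> u / B C0 _: fires at position(s) 4: nuzubeuvut
surface: nuzubeuvut

cell NUM=vo, VEL=ne:
underlying: om-beuv-v
1. p -> b, s -> z, t -> d / _ Z: no change
2. 0 -> i / C _ C: inserts after position(s) 2, 6: omibeuviv
3. f -> v, k -> g, p -> b, s -> z, t -> d / V _ V: no change
4. e -> o, i -> u / B C0 _: fires at position(s) 3, 8: omubeuvuv
surface: omubeuvuv

cell NUM=pa, VEL=fe:
underlying: a-beuv-ut
1. p -> b, s -> z, t -> d / _ Z: no change
2. 0 -> i / C _ C: no change
3. f -> v, k -> g, p -> b, s -> z, t -> d / V _ V: no change
4. e -> o, i -> u / B C0 _: fires at position(s) 3: abouvut
surface: abouvut


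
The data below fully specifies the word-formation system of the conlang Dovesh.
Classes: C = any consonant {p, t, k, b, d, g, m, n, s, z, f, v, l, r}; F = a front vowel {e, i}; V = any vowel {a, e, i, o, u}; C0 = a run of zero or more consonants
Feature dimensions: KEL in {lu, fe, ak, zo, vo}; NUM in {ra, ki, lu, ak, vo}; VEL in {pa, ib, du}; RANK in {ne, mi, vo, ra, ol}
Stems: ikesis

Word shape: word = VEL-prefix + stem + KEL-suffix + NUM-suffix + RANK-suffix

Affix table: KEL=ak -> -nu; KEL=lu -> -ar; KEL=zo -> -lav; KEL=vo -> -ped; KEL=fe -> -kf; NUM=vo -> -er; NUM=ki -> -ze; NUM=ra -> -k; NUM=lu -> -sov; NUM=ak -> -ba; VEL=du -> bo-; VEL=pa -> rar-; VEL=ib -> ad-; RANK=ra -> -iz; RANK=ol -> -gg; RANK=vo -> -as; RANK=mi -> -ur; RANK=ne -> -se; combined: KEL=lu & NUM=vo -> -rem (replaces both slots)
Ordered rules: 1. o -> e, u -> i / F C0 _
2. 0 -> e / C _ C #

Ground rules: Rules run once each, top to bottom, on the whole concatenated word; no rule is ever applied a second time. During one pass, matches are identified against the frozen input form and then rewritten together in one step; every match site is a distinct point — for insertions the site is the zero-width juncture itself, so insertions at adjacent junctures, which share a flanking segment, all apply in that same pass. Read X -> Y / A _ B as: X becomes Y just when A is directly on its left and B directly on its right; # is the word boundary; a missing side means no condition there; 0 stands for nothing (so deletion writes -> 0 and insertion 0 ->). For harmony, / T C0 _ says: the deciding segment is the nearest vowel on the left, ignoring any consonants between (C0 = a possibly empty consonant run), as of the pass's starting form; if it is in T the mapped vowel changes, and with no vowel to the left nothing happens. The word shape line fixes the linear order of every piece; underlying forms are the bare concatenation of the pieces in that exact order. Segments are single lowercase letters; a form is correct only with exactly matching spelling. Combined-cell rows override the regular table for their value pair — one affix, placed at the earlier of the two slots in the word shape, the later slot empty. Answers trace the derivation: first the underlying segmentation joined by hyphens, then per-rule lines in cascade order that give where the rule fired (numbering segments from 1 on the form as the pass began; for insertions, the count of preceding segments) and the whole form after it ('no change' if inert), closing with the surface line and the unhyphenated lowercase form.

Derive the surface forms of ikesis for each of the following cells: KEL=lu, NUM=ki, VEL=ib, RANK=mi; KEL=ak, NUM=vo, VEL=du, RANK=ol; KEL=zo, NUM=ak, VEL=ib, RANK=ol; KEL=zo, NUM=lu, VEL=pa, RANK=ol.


cell KEL=lu, NUM=ki, VEL=ib, RANK=mi:
underlying: ad-ikesis-ar-ze-ur
1. o -> e, u -> i / F C0 _: fires at position(s) 13: adikesisarzeir
2. 0 -> e / C _ C #: no change
surface: adikesisarzeir

cell KEL=ak, NUM=vo, VEL=du, RANK=ol:
underlying: bo-ikesis-nu-er-gg
1. o -> e, u -> i / F C0 _: fires at position(s) 10: boikesisniergg
2. 0 -> e / C _ C #: inserts after position(s) 13: boikesisniergeg
surface: boikesisniergeg

cell KEL=zo, NUM=ak, VEL=ib, RANK=ol:
underlying: ad-ikesis-lav-ba-gg
1. o -> e, u -> i / F C0 _: no change
2. 0 -> e / C _ C #: inserts after position(s) 14: adikesislavbageg
surface: adikesislavbageg

cell KEL=zo, NUM=lu, VEL=pa, RANK=ol:
underlying: rar-ikesis-lav-sov-gg
1. o -> e, u -> i / F C0 _: no change
2. 0 -> e / C _ C #: inserts after position(s) 16: rarikesislavsovgeg
surface: rarikesislavsovgeg


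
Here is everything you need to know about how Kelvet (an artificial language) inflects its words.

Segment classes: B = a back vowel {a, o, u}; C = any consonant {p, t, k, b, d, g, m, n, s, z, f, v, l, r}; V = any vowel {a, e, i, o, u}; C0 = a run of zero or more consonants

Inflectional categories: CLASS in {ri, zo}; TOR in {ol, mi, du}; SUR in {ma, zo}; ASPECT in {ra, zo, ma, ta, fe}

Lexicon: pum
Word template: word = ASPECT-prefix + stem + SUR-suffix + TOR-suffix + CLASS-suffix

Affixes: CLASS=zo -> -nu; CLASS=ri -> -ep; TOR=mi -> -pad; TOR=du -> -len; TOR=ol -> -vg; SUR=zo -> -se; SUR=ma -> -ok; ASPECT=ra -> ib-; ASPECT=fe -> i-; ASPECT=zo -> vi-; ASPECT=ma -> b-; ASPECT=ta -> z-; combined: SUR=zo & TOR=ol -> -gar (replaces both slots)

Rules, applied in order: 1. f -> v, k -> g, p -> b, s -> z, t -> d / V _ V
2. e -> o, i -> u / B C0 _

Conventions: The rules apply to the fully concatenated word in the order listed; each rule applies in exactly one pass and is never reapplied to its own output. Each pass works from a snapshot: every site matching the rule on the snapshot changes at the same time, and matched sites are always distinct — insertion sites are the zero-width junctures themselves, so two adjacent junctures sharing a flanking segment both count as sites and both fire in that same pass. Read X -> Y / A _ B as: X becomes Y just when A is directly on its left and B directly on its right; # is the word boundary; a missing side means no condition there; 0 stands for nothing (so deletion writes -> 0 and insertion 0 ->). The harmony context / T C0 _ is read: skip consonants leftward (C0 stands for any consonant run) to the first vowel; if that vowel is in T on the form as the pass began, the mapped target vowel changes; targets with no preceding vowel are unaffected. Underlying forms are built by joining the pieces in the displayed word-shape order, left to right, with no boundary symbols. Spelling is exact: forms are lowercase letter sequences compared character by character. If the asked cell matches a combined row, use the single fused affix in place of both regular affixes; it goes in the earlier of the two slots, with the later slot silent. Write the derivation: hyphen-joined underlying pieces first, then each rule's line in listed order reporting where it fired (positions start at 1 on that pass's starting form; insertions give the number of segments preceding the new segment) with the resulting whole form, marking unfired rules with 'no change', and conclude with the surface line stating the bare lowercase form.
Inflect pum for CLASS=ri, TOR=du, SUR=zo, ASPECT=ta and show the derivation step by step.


underlying: z-pum-se-len-ep
1. f -> v, k -> g, p -> b, s -> z, t -> d / V _ V: no change
2. e -> o, i -> u / B C0 _: fires at position(s) 6: zpumsolenep
surface: zpumsolenep
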